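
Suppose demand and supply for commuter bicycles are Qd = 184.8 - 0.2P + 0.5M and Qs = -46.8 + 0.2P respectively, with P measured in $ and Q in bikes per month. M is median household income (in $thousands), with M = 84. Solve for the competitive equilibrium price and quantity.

With M = 84, demand is Qd = 226.8 - 0.2P.
Equating demand and supply, 226.8 - 0.2P = -46.8 + 0.2P gives 0.4P = 273.6, so P* = 684.
Substitute back: Q* = 226.8 - 0.2(684) = 90.

P* = 684, Q* = 90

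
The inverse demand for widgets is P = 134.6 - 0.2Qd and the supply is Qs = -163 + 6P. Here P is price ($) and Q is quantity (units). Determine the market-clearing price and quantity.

Solving each curve for Q: Qd = 673 - 5P.
Set Qd = Qs: 673 - 5P = -163 + 6P, so 836 = 11P and P* = 76.
From the demand curve, Q* = 673 - 5(76) = 293.

P* = 76, Q* = 293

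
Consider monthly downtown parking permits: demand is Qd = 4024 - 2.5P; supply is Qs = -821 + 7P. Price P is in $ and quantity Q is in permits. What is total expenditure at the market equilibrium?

Set Qd = Qs: 4024 - 2.5P = -821 + 7P, so 4845 = 9.5P and P* = 510.
Substitute back: Q* = 4024 - 2.5(510) = 2749.
Total expenditure = P* × Q* = 510 × 2749 = 1401990.

Total expenditure = 1401990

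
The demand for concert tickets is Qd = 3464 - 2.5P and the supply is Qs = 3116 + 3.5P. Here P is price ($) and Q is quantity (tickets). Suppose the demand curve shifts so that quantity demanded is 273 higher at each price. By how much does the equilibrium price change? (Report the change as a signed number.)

ΔP = 45.5

At equilibrium Qd = Qs, so 3464 - 2.5P = 3116 + 3.5P; collecting terms, 348 = 6P and P* = 58.
From the demand curve, Q* = 3464 - 2.5(58) = 3319.
After the shift, demand is Qd = 3737 - 2.5P.
The new intersection has 621 = 6P, i.e. P = 103.5, Q = 3478.25.
ΔP = 103.5 - 58 = 45.5.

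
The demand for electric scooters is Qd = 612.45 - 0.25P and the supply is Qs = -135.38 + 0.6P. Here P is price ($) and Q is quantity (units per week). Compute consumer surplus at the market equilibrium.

Equating demand and supply, 612.45 - 0.25P = -135.38 + 0.6P gives 0.85P = 747.83, so P* = 879.8.
Plugging P* into demand: Q* = 612.45 - 0.25(879.8) = 392.5.
Demand choke price (Qd = 0): P = 612.45/0.25 = 2449.8. Consumer surplus = ½ × (2449.8 - 879.8) × 392.5 = 308112.5.

Consumer surplus = 308112.5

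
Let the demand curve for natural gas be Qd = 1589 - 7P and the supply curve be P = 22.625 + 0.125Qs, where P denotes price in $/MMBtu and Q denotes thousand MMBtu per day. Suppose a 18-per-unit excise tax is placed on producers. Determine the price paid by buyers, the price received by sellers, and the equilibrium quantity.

Inverting to quantity form: Qs = -181 + 8P.
Producers keep P_s = P_b - 18 per unit, so supply in terms of the buyer price is Qs = -325 + 8P_b.
Set Qd = Qs: 1589 - 7P_b = -325 + 8P_b, so 1914 = 15P_b and P_b = 127.6.
Then P_s = 127.6 - 18 = 109.6 and Q = 1589 - 7(127.6) = 695.8.

P_b = 127.6, P_s = 109.6, Q = 695.8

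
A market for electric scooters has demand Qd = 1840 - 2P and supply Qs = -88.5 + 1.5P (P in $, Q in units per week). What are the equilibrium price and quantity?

The market clears where 1840 - 2P = -88.5 + 1.5P. Rearranging, 3.5P = 1928.5, hence P* = 551.
Then Q* = 1840 - 2(551) = 738.

P* = 551, Q* = 738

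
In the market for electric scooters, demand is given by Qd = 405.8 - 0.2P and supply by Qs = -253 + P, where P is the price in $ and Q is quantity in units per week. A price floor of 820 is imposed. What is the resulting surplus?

Surplus = 325.2

At P = 820: Qd = 241.8 and Qs = 567.
Surplus = Qs - Qd = 567 - 241.8 = 325.2.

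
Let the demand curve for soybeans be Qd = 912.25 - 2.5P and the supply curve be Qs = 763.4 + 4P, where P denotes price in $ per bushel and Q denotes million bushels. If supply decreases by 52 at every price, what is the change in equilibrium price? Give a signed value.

ΔP = 8

At equilibrium Qd = Qs, so 912.25 - 2.5P = 763.4 + 4P; collecting terms, 148.85 = 6.5P and P* = 22.9.
Then Q* = 912.25 - 2.5(22.9) = 855.
After the shift, supply is Qs = 711.4 + 4P.
New equilibrium: 200.85 = 6.5P, so P = 30.9 and Q = 835.
ΔP = 30.9 - 22.9 = 8.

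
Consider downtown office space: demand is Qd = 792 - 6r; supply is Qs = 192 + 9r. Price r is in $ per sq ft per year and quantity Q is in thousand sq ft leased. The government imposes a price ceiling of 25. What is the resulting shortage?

Evaluating both curves at the ceiling price 25 gives Qd = 642, Qs = 417.
Shortage = Qd - Qs = 642 - 417 = 225.

Shortage = 225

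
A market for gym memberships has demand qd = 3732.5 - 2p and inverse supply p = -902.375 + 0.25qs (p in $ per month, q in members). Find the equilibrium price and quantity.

In direct form, qs = 3609.5 + 4p.
At equilibrium qd = qs, so 3732.5 - 2p = 3609.5 + 4p; collecting terms, 123 = 6p and p* = 20.5.
Then q* = 3732.5 - 2(20.5) = 3691.5.

p* = 20.5, q* = 3691.5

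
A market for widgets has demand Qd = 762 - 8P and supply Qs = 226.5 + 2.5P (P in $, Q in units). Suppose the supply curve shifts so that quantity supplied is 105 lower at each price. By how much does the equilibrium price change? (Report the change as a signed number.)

ΔP = 10

At equilibrium Qd = Qs, so 762 - 8P = 226.5 + 2.5P; collecting terms, 535.5 = 10.5P and P* = 51.
Plugging P* into demand: Q* = 762 - 8(51) = 354.
After the shift, supply is Qs = 121.5 + 2.5P.
New equilibrium: 640.5 = 10.5P, so P = 61 and Q = 274.
ΔP = 61 - 51 = 10.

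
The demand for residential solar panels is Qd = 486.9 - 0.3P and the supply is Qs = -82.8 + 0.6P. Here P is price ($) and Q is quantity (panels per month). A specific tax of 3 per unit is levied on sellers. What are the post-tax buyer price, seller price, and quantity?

P_b = 635, P_s = 632, Q = 296.4

The tax drives a wedge P_b - P_s = 3. Substituting P_s = P_b - 3 into supply: Qs = -84.6 + 0.6P_b.
Equate demand and the shifted supply: 486.9 - 0.3P_b = -84.6 + 0.6P_b, giving 0.9P_b = 571.5, so P_b = 635.
Then P_s = 635 - 3 = 632 and Q = 486.9 - 0.3(635) = 296.4.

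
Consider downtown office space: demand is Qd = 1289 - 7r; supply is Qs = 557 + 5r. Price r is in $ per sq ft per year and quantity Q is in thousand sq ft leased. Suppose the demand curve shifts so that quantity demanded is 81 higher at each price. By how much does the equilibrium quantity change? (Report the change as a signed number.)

ΔQ = 33.75

Set Qd = Qs: 1289 - 7r = 557 + 5r, so 732 = 12r and r* = 61.
Plugging r* into demand: Q* = 1289 - 7(61) = 862.
After the shift, demand is Qd = 1370 - 7r.
New equilibrium: 813 = 12r, so r = 67.75 and Q = 895.75.
ΔQ = 895.75 - 862 = 33.75.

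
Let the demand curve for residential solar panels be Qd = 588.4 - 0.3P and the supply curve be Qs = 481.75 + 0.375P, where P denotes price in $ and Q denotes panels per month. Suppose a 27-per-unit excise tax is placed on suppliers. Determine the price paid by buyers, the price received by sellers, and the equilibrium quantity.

The tax drives a wedge P_b - P_s = 27. Substituting P_s = P_b - 27 into supply: Qs = 471.625 + 0.375P_b.
Set Qd = Qs: 588.4 - 0.3P_b = 471.625 + 0.375P_b, so 116.775 = 0.675P_b and P_b = 173.
Then P_s = 173 - 27 = 146 and Q = 588.4 - 0.3(173) = 536.5.

P_b = 173, P_s = 146, Q = 536.5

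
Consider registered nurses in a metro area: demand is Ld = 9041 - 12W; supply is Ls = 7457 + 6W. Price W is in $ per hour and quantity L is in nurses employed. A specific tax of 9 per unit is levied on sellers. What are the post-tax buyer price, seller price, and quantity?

Sellers keep W_s = W_b - 9 per unit, so supply in terms of the buyer price is Ls = 7403 + 6W_b.
Market clearing requires 9041 - 12W_b = 7403 + 6W_b; hence 1638 = 18W_b and W_b = 91.
So W_s = 82 and the quantity traded is L = 9041 - 12(91) = 7949.

W_b = 91, W_s = 82, L = 7949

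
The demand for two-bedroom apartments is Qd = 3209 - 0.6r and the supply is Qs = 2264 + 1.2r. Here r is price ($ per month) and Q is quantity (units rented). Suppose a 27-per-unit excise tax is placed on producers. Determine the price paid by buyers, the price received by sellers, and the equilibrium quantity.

r_b = 543, r_s = 516, Q = 2883.2

The tax drives a wedge r_b - r_s = 27. Substituting r_s = r_b - 27 into supply: Qs = 2231.6 + 1.2r_b.
Set Qd = Qs: 3209 - 0.6r_b = 2231.6 + 1.2r_b, so 977.4 = 1.8r_b and r_b = 543.
So r_s = 516 and the quantity traded is Q = 3209 - 0.6(543) = 2883.2.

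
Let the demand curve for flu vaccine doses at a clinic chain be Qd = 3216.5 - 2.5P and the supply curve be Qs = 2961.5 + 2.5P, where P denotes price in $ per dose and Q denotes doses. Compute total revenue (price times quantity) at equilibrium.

The market clears where 3216.5 - 2.5P = 2961.5 + 2.5P. Rearranging, 5P = 255, hence P* = 51.
From the demand curve, Q* = 3216.5 - 2.5(51) = 3089.
Total revenue = P* × Q* = 51 × 3089 = 157539.

Total revenue = 157539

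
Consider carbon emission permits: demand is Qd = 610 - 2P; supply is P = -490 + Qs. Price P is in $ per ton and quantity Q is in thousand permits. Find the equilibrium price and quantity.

Rewriting in direct form: Qs = 490 + P.
Set Qd = Qs: 610 - 2P = 490 + P, so 120 = 3P and P* = 40.
Then Q* = 610 - 2(40) = 530.

P* = 40, Q* = 530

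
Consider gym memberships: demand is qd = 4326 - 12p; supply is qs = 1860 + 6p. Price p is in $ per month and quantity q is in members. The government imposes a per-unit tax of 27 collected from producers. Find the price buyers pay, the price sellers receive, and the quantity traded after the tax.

p_b = 146, p_s = 119, q = 2574

The tax drives a wedge p_b - p_s = 27. Substituting p_s = p_b - 27 into supply: qs = 1698 + 6p_b.
Market clearing requires 4326 - 12p_b = 1698 + 6p_b; hence 2628 = 18p_b and p_b = 146.
So p_s = 119 and the quantity traded is q = 4326 - 12(146) = 2574.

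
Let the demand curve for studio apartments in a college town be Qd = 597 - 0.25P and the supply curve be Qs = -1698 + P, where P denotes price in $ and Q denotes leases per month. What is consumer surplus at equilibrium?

At equilibrium Qd = Qs, so 597 - 0.25P = -1698 + P; collecting terms, 2295 = 1.25P and P* = 1836.
From the demand curve, Q* = 597 - 0.25(1836) = 138.
Demand choke price (Qd = 0): P = 597/0.25 = 2388. Consumer surplus = ½ × (2388 - 1836) × 138 = 38088.

Consumer surplus = 38088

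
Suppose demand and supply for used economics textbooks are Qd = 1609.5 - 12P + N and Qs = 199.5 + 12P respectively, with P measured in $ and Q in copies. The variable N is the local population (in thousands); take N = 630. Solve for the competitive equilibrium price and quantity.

P* = 85, Q* = 1219.5

With N = 630, demand is Qd = 2239.5 - 12P.
Set Qd = Qs: 2239.5 - 12P = 199.5 + 12P, so 2040 = 24P and P* = 85.
Plugging P* into demand: Q* = 2239.5 - 12(85) = 1219.5.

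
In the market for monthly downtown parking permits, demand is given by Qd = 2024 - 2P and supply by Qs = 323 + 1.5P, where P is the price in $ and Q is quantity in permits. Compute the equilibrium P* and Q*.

P* = 486, Q* = 1052

Equating demand and supply, 2024 - 2P = 323 + 1.5P gives 3.5P = 1701, so P* = 486.
Then Q* = 2024 - 2(486) = 1052.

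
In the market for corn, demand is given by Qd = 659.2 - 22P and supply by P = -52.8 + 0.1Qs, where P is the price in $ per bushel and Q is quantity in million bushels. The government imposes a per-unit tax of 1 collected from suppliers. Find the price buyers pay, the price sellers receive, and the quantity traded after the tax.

P_b = 4.4125, P_s = 3.4125, Q = 562.125

In direct form, Qs = 528 + 10P.
The tax drives a wedge P_b - P_s = 1. Substituting P_s = P_b - 1 into supply: Qs = 518 + 10P_b.
Set Qd = Qs: 659.2 - 22P_b = 518 + 10P_b, so 141.2 = 32P_b and P_b = 4.4125.
Then P_s = 4.4125 - 1 = 3.4125 and Q = 659.2 - 22(4.4125) = 562.125.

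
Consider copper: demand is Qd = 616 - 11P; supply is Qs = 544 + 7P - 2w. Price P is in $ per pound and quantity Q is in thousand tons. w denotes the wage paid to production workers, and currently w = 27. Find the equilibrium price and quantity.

P* = 7, Q* = 539

With w = 27, supply is Qs = 490 + 7P.
Set Qd = Qs: 616 - 11P = 490 + 7P, so 126 = 18P and P* = 7.
Plugging P* into demand: Q* = 616 - 11(7) = 539.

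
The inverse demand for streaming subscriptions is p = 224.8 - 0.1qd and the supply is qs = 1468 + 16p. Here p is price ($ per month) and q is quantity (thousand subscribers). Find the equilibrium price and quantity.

p* = 30, q* = 1948

In direct form, qd = 2248 - 10p.
At equilibrium qd = qs, so 2248 - 10p = 1468 + 16p; collecting terms, 780 = 26p and p* = 30.
Plugging p* into demand: q* = 2248 - 10(30) = 1948.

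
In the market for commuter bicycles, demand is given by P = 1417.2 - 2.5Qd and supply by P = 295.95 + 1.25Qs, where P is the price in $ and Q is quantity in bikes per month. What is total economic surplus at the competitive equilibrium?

Total surplus = 167626.875

In direct form, Qd = 566.88 - 0.4P and Qs = -236.76 + 0.8P.
The market clears where 566.88 - 0.4P = -236.76 + 0.8P. Rearranging, 1.2P = 803.64, hence P* = 669.7.
Then Q* = 566.88 - 0.4(669.7) = 299.
Demand choke price = 1417.2; supply choke price = 295.95. CS = ½(1417.2 - 669.7)(299) = 111751.25; PS = ½(669.7 - 295.95)(299) = 55875.625. Total surplus = 167626.875.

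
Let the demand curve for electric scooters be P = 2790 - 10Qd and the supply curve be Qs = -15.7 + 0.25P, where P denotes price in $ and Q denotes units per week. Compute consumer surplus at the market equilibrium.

Consumer surplus = 189735.2

Inverting to quantity form: Qd = 279 - 0.1P.
At equilibrium Qd = Qs, so 279 - 0.1P = -15.7 + 0.25P; collecting terms, 294.7 = 0.35P and P* = 842.
From the demand curve, Q* = 279 - 0.1(842) = 194.8.
Demand choke price (Qd = 0): P = 279/0.1 = 2790. Consumer surplus = ½ × (2790 - 842) × 194.8 = 189735.2.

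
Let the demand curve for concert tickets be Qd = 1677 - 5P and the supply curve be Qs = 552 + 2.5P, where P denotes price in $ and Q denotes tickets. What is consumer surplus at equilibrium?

Consumer surplus = 85932.9

Equating demand and supply, 1677 - 5P = 552 + 2.5P gives 7.5P = 1125, so P* = 150.
Substitute back: Q* = 1677 - 5(150) = 927.
Demand choke price (Qd = 0): P = 1677/5 = 335.4. Consumer surplus = ½ × (335.4 - 150) × 927 = 85932.9.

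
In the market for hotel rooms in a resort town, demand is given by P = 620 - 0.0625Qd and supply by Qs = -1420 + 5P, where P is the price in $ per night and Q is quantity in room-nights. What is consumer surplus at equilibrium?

Consumer surplus = 51200

Inverting to quantity form: Qd = 9920 - 16P.
The market clears where 9920 - 16P = -1420 + 5P. Rearranging, 21P = 11340, hence P* = 540.
Substitute back: Q* = 9920 - 16(540) = 1280.
Demand choke price (Qd = 0): P = 9920/16 = 620. Consumer surplus = ½ × (620 - 540) × 1280 = 51200.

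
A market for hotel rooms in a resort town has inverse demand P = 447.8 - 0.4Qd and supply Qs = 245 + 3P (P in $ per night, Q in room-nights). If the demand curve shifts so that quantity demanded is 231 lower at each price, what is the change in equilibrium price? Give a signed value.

Solving each curve for Q: Qd = 1119.5 - 2.5P.
Equating demand and supply, 1119.5 - 2.5P = 245 + 3P gives 5.5P = 874.5, so P* = 159.
Substitute back: Q* = 1119.5 - 2.5(159) = 722.
After the shift, demand is Qd = 888.5 - 2.5P.
New equilibrium: 643.5 = 5.5P, so P = 117 and Q = 596.
ΔP = 117 - 159 = -42.

ΔP = -42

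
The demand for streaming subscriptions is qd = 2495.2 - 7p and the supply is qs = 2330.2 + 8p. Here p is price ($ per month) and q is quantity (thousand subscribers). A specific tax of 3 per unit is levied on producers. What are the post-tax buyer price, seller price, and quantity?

The tax drives a wedge p_b - p_s = 3. Substituting p_s = p_b - 3 into supply: qs = 2306.2 + 8p_b.
Set qd = qs: 2495.2 - 7p_b = 2306.2 + 8p_b, so 189 = 15p_b and p_b = 12.6.
So p_s = 9.6 and the quantity traded is q = 2495.2 - 7(12.6) = 2407.

p_b = 12.6, p_s = 9.6, q = 2407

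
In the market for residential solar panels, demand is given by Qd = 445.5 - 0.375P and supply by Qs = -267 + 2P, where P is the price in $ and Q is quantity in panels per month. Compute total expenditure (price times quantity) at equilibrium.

At equilibrium Qd = Qs, so 445.5 - 0.375P = -267 + 2P; collecting terms, 712.5 = 2.375P and P* = 300.
Then Q* = 445.5 - 0.375(300) = 333.
Total expenditure = P* × Q* = 300 × 333 = 99900.

Total expenditure = 99900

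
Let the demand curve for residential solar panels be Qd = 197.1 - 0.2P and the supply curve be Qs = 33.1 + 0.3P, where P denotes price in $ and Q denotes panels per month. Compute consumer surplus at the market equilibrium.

Consumer surplus = 43230.625

Equating demand and supply, 197.1 - 0.2P = 33.1 + 0.3P gives 0.5P = 164, so P* = 328.
Then Q* = 197.1 - 0.2(328) = 131.5.
Demand choke price (Qd = 0): P = 197.1/0.2 = 985.5. Consumer surplus = ½ × (985.5 - 328) × 131.5 = 43230.625.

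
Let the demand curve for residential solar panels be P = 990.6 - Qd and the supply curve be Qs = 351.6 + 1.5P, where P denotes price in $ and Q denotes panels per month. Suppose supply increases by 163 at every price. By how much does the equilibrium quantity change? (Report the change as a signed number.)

In direct form, Qd = 990.6 - P.
At equilibrium Qd = Qs, so 990.6 - P = 351.6 + 1.5P; collecting terms, 639 = 2.5P and P* = 255.6.
Substitute back: Q* = 990.6 - 255.6 = 735.
After the shift, supply is Qs = 514.6 + 1.5P.
The new intersection has 476 = 2.5P, i.e. P = 190.4, Q = 800.2.
ΔQ = 800.2 - 735 = 65.2.

ΔQ = 65.2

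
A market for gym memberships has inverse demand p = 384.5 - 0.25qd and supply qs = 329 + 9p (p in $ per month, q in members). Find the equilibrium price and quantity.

p* = 93, q* = 1166

In direct form, qd = 1538 - 4p.
Set qd = qs: 1538 - 4p = 329 + 9p, so 1209 = 13p and p* = 93.
From the demand curve, q* = 1538 - 4(93) = 1166.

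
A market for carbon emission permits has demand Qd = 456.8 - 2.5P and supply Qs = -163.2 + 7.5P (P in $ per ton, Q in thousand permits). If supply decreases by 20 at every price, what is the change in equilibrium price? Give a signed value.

ΔP = 2

At equilibrium Qd = Qs, so 456.8 - 2.5P = -163.2 + 7.5P; collecting terms, 620 = 10P and P* = 62.
From the demand curve, Q* = 456.8 - 2.5(62) = 301.8.
After the shift, supply is Qs = -183.2 + 7.5P.
Re-solving, 10P = 640 gives P = 64 and Q = 296.8.
ΔP = 64 - 62 = 2.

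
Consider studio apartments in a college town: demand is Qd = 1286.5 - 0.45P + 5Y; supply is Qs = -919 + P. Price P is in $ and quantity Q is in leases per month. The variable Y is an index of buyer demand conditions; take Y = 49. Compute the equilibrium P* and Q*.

With Y = 49, demand is Qd = 1531.5 - 0.45P.
Set Qd = Qs: 1531.5 - 0.45P = -919 + P, so 2450.5 = 1.45P and P* = 1690.
From the demand curve, Q* = 1531.5 - 0.45(1690) = 771.

P* = 1690, Q* = 771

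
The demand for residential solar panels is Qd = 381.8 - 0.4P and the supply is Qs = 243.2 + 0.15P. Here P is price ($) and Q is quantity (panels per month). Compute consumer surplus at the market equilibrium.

Consumer surplus = 98701.25

Set Qd = Qs: 381.8 - 0.4P = 243.2 + 0.15P, so 138.6 = 0.55P and P* = 252.
Plugging P* into demand: Q* = 381.8 - 0.4(252) = 281.
Demand choke price (Qd = 0): P = 381.8/0.4 = 954.5. Consumer surplus = ½ × (954.5 - 252) × 281 = 98701.25.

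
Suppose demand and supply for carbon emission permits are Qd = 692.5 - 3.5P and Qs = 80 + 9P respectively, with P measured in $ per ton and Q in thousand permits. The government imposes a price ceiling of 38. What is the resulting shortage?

Shortage = 137.5

Evaluating both curves at the ceiling price 38 gives Qd = 559.5, Qs = 422.
Shortage = Qd - Qs = 559.5 - 422 = 137.5.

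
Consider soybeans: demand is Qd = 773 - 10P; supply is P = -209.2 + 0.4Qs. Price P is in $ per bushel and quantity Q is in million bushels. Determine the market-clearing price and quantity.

P* = 20, Q* = 573

Solving each curve for Q: Qs = 523 + 2.5P.
The market clears where 773 - 10P = 523 + 2.5P. Rearranging, 12.5P = 250, hence P* = 20.
Then Q* = 773 - 10(20) = 573.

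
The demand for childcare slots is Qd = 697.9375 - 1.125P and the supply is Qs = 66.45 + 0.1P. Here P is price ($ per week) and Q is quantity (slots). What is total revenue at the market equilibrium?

Total revenue = 60829

The market clears where 697.9375 - 1.125P = 66.45 + 0.1P. Rearranging, 1.225P = 631.4875, hence P* = 515.5.
Then Q* = 697.9375 - 1.125(515.5) = 118.
Total revenue = P* × Q* = 515.5 × 118 = 60829.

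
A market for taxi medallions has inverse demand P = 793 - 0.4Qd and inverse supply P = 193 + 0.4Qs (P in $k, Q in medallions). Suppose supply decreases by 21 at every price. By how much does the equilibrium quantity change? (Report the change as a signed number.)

ΔQ = -10.5

Solving each curve for Q: Qd = 1982.5 - 2.5P and Qs = -482.5 + 2.5P.
Set Qd = Qs: 1982.5 - 2.5P = -482.5 + 2.5P, so 2465 = 5P and P* = 493.
Plugging P* into demand: Q* = 1982.5 - 2.5(493) = 750.
After the shift, supply is Qs = -503.5 + 2.5P.
Re-solving, 5P = 2486 gives P = 497.2 and Q = 739.5.
ΔQ = 739.5 - 750 = -10.5.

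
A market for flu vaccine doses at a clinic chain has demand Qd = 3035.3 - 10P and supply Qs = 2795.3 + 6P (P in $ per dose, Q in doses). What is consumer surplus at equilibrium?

Equating demand and supply, 3035.3 - 10P = 2795.3 + 6P gives 16P = 240, so P* = 15.
Then Q* = 3035.3 - 10(15) = 2885.3.
Demand choke price (Qd = 0): P = 3035.3/10 = 303.53. Consumer surplus = ½ × (303.53 - 15) × 2885.3 = 416247.8045.

Consumer surplus = 416247.8045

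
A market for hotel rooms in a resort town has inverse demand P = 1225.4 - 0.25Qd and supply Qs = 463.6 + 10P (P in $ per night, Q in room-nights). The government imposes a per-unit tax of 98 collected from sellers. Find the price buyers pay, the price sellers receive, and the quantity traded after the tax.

In direct form, Qd = 4901.6 - 4P.
The tax drives a wedge P_b - P_s = 98. Substituting P_s = P_b - 98 into supply: Qs = -516.4 + 10P_b.
Equate demand and the shifted supply: 4901.6 - 4P_b = -516.4 + 10P_b, giving 14P_b = 5418, so P_b = 387.
Then P_s = 387 - 98 = 289 and Q = 4901.6 - 4(387) = 3353.6.

P_b = 387, P_s = 289, Q = 3353.6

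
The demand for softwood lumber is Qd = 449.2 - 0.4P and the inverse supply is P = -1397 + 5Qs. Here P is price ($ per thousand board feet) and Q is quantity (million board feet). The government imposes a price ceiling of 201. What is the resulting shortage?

Inverting to quantity form: Qs = 279.4 + 0.2P.
At P = 201: Qd = 368.8 and Qs = 319.6.
Shortage = Qd - Qs = 368.8 - 319.6 = 49.2.

Shortage = 49.2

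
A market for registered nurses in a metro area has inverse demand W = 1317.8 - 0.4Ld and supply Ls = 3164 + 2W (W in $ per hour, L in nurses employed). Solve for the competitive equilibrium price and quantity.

W* = 29, L* = 3222

Rewriting in direct form: Ld = 3294.5 - 2.5W.
At equilibrium Ld = Ls, so 3294.5 - 2.5W = 3164 + 2W; collecting terms, 130.5 = 4.5W and W* = 29.
From the demand curve, L* = 3294.5 - 2.5(29) = 3222.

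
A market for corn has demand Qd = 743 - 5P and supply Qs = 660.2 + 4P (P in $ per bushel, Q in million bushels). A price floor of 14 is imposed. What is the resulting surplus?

Evaluating both curves at the floor price 14 gives Qd = 673, Qs = 716.2.
Surplus = Qs - Qd = 716.2 - 673 = 43.2.

Surplus = 43.2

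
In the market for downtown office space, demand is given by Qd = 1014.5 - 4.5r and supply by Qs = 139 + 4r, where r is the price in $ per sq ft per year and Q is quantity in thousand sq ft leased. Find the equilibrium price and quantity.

Set Qd = Qs: 1014.5 - 4.5r = 139 + 4r, so 875.5 = 8.5r and r* = 103.
Then Q* = 1014.5 - 4.5(103) = 551.

r* = 103, Q* = 551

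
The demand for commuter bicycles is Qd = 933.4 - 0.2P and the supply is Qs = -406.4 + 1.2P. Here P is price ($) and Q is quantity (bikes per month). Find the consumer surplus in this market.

Consumer surplus = 1376410

At equilibrium Qd = Qs, so 933.4 - 0.2P = -406.4 + 1.2P; collecting terms, 1339.8 = 1.4P and P* = 957.
Substitute back: Q* = 933.4 - 0.2(957) = 742.
Demand choke price (Qd = 0): P = 933.4/0.2 = 4667. Consumer surplus = ½ × (4667 - 957) × 742 = 1376410.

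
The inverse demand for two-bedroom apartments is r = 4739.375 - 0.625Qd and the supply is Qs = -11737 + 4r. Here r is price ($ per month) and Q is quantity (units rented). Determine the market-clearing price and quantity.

r* = 3450, Q* = 2063

Solving each curve for Q: Qd = 7583 - 1.6r.
At equilibrium Qd = Qs, so 7583 - 1.6r = -11737 + 4r; collecting terms, 19320 = 5.6r and r* = 3450.
Plugging r* into demand: Q* = 7583 - 1.6(3450) = 2063.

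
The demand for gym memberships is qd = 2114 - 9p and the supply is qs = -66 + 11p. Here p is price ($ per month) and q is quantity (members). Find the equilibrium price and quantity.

p* = 109, q* = 1133

Set qd = qs: 2114 - 9p = -66 + 11p, so 2180 = 20p and p* = 109.
From the demand curve, q* = 2114 - 9(109) = 1133.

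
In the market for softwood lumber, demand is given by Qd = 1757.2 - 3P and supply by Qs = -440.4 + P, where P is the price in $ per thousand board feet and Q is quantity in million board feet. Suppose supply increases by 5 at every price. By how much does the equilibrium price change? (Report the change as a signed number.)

The market clears where 1757.2 - 3P = -440.4 + P. Rearranging, 4P = 2197.6, hence P* = 549.4.
From the demand curve, Q* = 1757.2 - 3(549.4) = 109.
After the shift, supply is Qs = -435.4 + P.
Re-solving, 4P = 2192.6 gives P = 548.15 and Q = 112.75.
ΔP = 548.15 - 549.4 = -1.25.

ΔP = -1.25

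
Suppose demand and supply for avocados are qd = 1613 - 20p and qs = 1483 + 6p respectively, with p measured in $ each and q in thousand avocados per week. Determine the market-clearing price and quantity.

Equating demand and supply, 1613 - 20p = 1483 + 6p gives 26p = 130, so p* = 5.
From the demand curve, q* = 1613 - 20(5) = 1513.

p* = 5, q* = 1513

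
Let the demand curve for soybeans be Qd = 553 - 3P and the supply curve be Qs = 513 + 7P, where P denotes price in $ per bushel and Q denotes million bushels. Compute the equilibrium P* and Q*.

Equating demand and supply, 553 - 3P = 513 + 7P gives 10P = 40, so P* = 4.
From the demand curve, Q* = 553 - 3(4) = 541.

P* = 4, Q* = 541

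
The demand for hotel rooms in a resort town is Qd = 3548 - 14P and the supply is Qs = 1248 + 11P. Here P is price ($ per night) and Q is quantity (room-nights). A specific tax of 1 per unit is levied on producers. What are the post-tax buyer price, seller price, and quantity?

P_b = 92.44, P_s = 91.44, Q = 2253.84

Producers keep P_s = P_b - 1 per unit, so supply in terms of the buyer price is Qs = 1237 + 11P_b.
Set Qd = Qs: 3548 - 14P_b = 1237 + 11P_b, so 2311 = 25P_b and P_b = 92.44.
So P_s = 91.44 and the quantity traded is Q = 3548 - 14(92.44) = 2253.84.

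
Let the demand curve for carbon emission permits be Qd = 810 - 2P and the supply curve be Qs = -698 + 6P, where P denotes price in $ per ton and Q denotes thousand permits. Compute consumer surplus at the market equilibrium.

The market clears where 810 - 2P = -698 + 6P. Rearranging, 8P = 1508, hence P* = 188.5.
Then Q* = 810 - 2(188.5) = 433.
Demand choke price (Qd = 0): P = 810/2 = 405. Consumer surplus = ½ × (405 - 188.5) × 433 = 46872.25.

Consumer surplus = 46872.25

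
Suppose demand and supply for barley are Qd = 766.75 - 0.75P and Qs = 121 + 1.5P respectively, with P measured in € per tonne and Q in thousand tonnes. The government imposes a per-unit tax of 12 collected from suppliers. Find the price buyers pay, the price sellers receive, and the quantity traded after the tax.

P_b = 295, P_s = 283, Q = 545.5

The tax drives a wedge P_b - P_s = 12. Substituting P_s = P_b - 12 into supply: Qs = 103 + 1.5P_b.
Set Qd = Qs: 766.75 - 0.75P_b = 103 + 1.5P_b, so 663.75 = 2.25P_b and P_b = 295.
Then P_s = 295 - 12 = 283 and Q = 766.75 - 0.75(295) = 545.5.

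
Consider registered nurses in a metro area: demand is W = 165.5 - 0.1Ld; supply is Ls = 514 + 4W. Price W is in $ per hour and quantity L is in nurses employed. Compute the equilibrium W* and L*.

In direct form, Ld = 1655 - 10W.
Set Ld = Ls: 1655 - 10W = 514 + 4W, so 1141 = 14W and W* = 81.5.
From the demand curve, L* = 1655 - 10(81.5) = 840.

W* = 81.5, L* = 840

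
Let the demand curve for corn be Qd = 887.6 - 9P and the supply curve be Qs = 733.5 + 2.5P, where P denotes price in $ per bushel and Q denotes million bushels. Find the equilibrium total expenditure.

Total expenditure = 10277.8

The market clears where 887.6 - 9P = 733.5 + 2.5P. Rearranging, 11.5P = 154.1, hence P* = 13.4.
Substitute back: Q* = 887.6 - 9(13.4) = 767.
Total expenditure = P* × Q* = 13.4 × 767 = 10277.8.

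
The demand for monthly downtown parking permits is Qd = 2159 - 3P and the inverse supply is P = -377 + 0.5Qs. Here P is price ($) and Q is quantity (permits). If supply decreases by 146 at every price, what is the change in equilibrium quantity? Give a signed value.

In direct form, Qs = 754 + 2P.
Set Qd = Qs: 2159 - 3P = 754 + 2P, so 1405 = 5P and P* = 281.
Substitute back: Q* = 2159 - 3(281) = 1316.
After the shift, supply is Qs = 608 + 2P.
Re-solving, 5P = 1551 gives P = 310.2 and Q = 1228.4.
ΔQ = 1228.4 - 1316 = -87.6.

ΔQ = -87.6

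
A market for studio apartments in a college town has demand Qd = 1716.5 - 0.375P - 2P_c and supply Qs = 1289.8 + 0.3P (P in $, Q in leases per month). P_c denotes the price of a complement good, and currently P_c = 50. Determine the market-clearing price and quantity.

P* = 484, Q* = 1435

With P_c = 50, demand is Qd = 1616.5 - 0.375P.
At equilibrium Qd = Qs, so 1616.5 - 0.375P = 1289.8 + 0.3P; collecting terms, 326.7 = 0.675P and P* = 484.
Substitute back: Q* = 1616.5 - 0.375(484) = 1435.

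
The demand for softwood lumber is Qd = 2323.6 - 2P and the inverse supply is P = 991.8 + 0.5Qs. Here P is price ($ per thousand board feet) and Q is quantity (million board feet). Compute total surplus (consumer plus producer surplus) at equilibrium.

Inverting to quantity form: Qs = -1983.6 + 2P.
The market clears where 2323.6 - 2P = -1983.6 + 2P. Rearranging, 4P = 4307.2, hence P* = 1076.8.
Plugging P* into demand: Q* = 2323.6 - 2(1076.8) = 170.
Demand choke price = 1161.8; supply choke price = 991.8. CS = ½(1161.8 - 1076.8)(170) = 7225; PS = ½(1076.8 - 991.8)(170) = 7225. Total surplus = 14450.

Total surplus = 14450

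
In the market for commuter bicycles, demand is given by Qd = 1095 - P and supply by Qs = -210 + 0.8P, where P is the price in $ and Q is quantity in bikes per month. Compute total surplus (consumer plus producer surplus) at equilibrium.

Equating demand and supply, 1095 - P = -210 + 0.8P gives 1.8P = 1305, so P* = 725.
Then Q* = 1095 - 725 = 370.
Demand choke price = 1095; supply choke price = 262.5. CS = ½(1095 - 725)(370) = 68450; PS = ½(725 - 262.5)(370) = 85562.5. Total surplus = 154012.5.

Total surplus = 154012.5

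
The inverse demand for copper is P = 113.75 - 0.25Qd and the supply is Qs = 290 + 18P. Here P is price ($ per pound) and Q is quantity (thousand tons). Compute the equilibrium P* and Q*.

P* = 7.5, Q* = 425

Inverting to quantity form: Qd = 455 - 4P.
Set Qd = Qs: 455 - 4P = 290 + 18P, so 165 = 22P and P* = 7.5.
Plugging P* into demand: Q* = 455 - 4(7.5) = 425.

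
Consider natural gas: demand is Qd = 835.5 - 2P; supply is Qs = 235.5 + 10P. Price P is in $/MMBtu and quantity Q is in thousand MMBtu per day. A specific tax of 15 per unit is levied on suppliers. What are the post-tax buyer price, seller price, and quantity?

P_b = 62.5, P_s = 47.5, Q = 710.5

The tax drives a wedge P_b - P_s = 15. Substituting P_s = P_b - 15 into supply: Qs = 85.5 + 10P_b.
Market clearing requires 835.5 - 2P_b = 85.5 + 10P_b; hence 750 = 12P_b and P_b = 62.5.
So P_s = 47.5 and the quantity traded is Q = 835.5 - 2(62.5) = 710.5.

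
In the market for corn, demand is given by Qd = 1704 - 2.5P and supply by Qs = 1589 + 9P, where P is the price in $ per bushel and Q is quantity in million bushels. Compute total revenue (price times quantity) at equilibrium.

At equilibrium Qd = Qs, so 1704 - 2.5P = 1589 + 9P; collecting terms, 115 = 11.5P and P* = 10.
Substitute back: Q* = 1704 - 2.5(10) = 1679.
Total revenue = P* × Q* = 10 × 1679 = 16790.

Total revenue = 16790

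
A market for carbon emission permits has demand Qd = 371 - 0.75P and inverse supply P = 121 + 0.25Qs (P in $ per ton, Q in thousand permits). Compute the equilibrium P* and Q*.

Solving each curve for Q: Qs = -484 + 4P.
At equilibrium Qd = Qs, so 371 - 0.75P = -484 + 4P; collecting terms, 855 = 4.75P and P* = 180.
Plugging P* into demand: Q* = 371 - 0.75(180) = 236.

P* = 180, Q* = 236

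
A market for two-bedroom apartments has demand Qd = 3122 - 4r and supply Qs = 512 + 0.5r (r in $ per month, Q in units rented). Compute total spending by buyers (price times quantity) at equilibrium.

Total spending by buyers = 465160

Equating demand and supply, 3122 - 4r = 512 + 0.5r gives 4.5r = 2610, so r* = 580.
Substitute back: Q* = 3122 - 4(580) = 802.
Total spending by buyers = r* × Q* = 580 × 802 = 465160.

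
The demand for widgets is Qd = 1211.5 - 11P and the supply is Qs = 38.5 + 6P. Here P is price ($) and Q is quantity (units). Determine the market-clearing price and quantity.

P* = 69, Q* = 452.5

Set Qd = Qs: 1211.5 - 11P = 38.5 + 6P, so 1173 = 17P and P* = 69.
Plugging P* into demand: Q* = 1211.5 - 11(69) = 452.5.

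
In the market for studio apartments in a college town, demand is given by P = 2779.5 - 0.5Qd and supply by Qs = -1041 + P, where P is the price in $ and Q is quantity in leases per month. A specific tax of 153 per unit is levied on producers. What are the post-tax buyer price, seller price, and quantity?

P_b = 2251, P_s = 2098, Q = 1057

Inverting to quantity form: Qd = 5559 - 2P.
Producers keep P_s = P_b - 153 per unit, so supply in terms of the buyer price is Qs = -1194 + P_b.
Equate demand and the shifted supply: 5559 - 2P_b = -1194 + P_b, giving 3P_b = 6753, so P_b = 2251.
So P_s = 2098 and the quantity traded is Q = 5559 - 2(2251) = 1057.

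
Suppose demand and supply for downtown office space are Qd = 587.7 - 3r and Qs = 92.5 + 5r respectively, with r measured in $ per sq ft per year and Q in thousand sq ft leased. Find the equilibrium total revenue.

Total revenue = 24883.8

Equating demand and supply, 587.7 - 3r = 92.5 + 5r gives 8r = 495.2, so r* = 61.9.
Then Q* = 587.7 - 3(61.9) = 402.
Total revenue = r* × Q* = 61.9 × 402 = 24883.8.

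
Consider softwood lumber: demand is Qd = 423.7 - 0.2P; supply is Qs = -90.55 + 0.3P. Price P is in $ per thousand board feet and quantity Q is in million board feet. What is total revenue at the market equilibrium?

Total revenue = 224213

Equating demand and supply, 423.7 - 0.2P = -90.55 + 0.3P gives 0.5P = 514.25, so P* = 1028.5.
Then Q* = 423.7 - 0.2(1028.5) = 218.
Total revenue = P* × Q* = 1028.5 × 218 = 224213.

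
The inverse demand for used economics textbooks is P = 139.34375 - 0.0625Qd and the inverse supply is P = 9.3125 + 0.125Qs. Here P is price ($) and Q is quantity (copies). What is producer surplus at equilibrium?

Rewriting in direct form: Qd = 2229.5 - 16P and Qs = -74.5 + 8P.
Equating demand and supply, 2229.5 - 16P = -74.5 + 8P gives 24P = 2304, so P* = 96.
Then Q* = 2229.5 - 16(96) = 693.5.
Supply choke price (Qs = 0): P = 9.3125. Producer surplus = ½ × (96 - 9.3125) × 693.5 = 30058.890625.

Producer surplus = 30058.890625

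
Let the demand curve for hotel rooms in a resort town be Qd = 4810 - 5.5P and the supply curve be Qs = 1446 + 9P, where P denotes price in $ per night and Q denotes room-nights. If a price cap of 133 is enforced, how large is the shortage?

Shortage = 1435.5

With P fixed at 133, quantity demanded is 4078.5 and quantity supplied is 2643.
Shortage = Qd - Qs = 4078.5 - 2643 = 1435.5.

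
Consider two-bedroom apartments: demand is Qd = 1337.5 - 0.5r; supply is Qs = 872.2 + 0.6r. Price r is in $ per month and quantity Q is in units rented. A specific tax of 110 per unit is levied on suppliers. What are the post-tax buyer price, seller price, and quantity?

r_b = 483, r_s = 373, Q = 1096

Suppliers keep r_s = r_b - 110 per unit, so supply in terms of the buyer price is Qs = 806.2 + 0.6r_b.
Set Qd = Qs: 1337.5 - 0.5r_b = 806.2 + 0.6r_b, so 531.3 = 1.1r_b and r_b = 483.
So r_s = 373 and the quantity traded is Q = 1337.5 - 0.5(483) = 1096.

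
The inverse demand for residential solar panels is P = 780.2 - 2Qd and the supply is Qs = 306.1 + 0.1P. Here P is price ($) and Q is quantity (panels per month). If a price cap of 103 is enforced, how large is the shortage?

Shortage = 22.2

Solving each curve for Q: Qd = 390.1 - 0.5P.
At P = 103: Qd = 338.6 and Qs = 316.4.
Shortage = Qd - Qs = 338.6 - 316.4 = 22.2.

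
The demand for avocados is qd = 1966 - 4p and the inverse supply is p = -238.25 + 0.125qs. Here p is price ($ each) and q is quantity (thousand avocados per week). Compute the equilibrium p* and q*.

p* = 5, q* = 1946

In direct form, qs = 1906 + 8p.
At equilibrium qd = qs, so 1966 - 4p = 1906 + 8p; collecting terms, 60 = 12p and p* = 5.
Plugging p* into demand: q* = 1966 - 4(5) = 1946.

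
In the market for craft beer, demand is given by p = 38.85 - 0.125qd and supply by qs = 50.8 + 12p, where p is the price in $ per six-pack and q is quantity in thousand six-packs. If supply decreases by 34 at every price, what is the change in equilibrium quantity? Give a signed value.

Δq = -13.6

In direct form, qd = 310.8 - 8p.
At equilibrium qd = qs, so 310.8 - 8p = 50.8 + 12p; collecting terms, 260 = 20p and p* = 13.
From the demand curve, q* = 310.8 - 8(13) = 206.8.
After the shift, supply is qs = 16.8 + 12p.
New equilibrium: 294 = 20p, so p = 14.7 and q = 193.2.
Δq = 193.2 - 206.8 = -13.6.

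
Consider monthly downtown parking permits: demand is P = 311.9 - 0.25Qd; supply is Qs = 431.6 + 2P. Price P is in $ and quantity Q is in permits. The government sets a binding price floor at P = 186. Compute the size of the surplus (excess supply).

Rewriting in direct form: Qd = 1247.6 - 4P.
With P fixed at 186, quantity demanded is 503.6 and quantity supplied is 803.6.
Surplus = Qs - Qd = 803.6 - 503.6 = 300.

Surplus = 300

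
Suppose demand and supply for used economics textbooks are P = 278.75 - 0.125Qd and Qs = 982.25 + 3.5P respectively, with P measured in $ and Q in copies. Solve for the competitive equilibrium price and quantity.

P* = 108.5, Q* = 1362

In direct form, Qd = 2230 - 8P.
At equilibrium Qd = Qs, so 2230 - 8P = 982.25 + 3.5P; collecting terms, 1247.75 = 11.5P and P* = 108.5.
Then Q* = 2230 - 8(108.5) = 1362.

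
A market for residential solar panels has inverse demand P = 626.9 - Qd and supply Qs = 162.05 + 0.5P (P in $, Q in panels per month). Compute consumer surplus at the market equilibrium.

Inverting to quantity form: Qd = 626.9 - P.
Equating demand and supply, 626.9 - P = 162.05 + 0.5P gives 1.5P = 464.85, so P* = 309.9.
Substitute back: Q* = 626.9 - 309.9 = 317.
Demand choke price (Qd = 0): P = 626.9. Consumer surplus = ½ × (626.9 - 309.9) × 317 = 50244.5.

Consumer surplus = 50244.5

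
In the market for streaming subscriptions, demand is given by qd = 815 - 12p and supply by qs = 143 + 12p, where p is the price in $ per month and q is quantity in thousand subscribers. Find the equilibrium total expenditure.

The market clears where 815 - 12p = 143 + 12p. Rearranging, 24p = 672, hence p* = 28.
From the demand curve, q* = 815 - 12(28) = 479.
Total expenditure = p* × q* = 28 × 479 = 13412.

Total expenditure = 13412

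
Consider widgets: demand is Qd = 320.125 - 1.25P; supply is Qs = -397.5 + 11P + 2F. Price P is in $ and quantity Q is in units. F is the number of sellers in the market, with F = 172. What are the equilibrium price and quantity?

P* = 30.5, Q* = 282

With F = 172, supply is Qs = -53.5 + 11P.
Set Qd = Qs: 320.125 - 1.25P = -53.5 + 11P, so 373.625 = 12.25P and P* = 30.5.
Substitute back: Q* = 320.125 - 1.25(30.5) = 282.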